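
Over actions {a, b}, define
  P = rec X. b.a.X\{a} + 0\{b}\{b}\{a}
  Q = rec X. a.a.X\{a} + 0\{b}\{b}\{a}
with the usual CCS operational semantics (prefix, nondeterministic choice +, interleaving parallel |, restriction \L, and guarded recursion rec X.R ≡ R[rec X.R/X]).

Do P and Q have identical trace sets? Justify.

NO — witness ⟨b⟩

LTS(P): 4 reachable states
  p0 = rec X. b.a.X\{a} + 0\{b}\{b}\{a} | ··b··> p1
  p1 = a.(rec X. b.a.X\{a} + 0\{b}\{b}\{a})\{a} | ··a··> p2
  p2 = (rec X. b.a.X\{a} + 0\{b}\{b}\{a})\{a} | ··b··> p3
  p3 = (a.(rec X. b.a.X\{a} + 0\{b}\{b}\{a})\{a})\{a} | (no moves)
LTS(Q): 3 reachable states
  q0 = rec X. a.a.X\{a} + 0\{b}\{b}\{a} | ··a··> q1
  q1 = a.(rec X. a.a.X\{a} + 0\{b}\{b}\{a})\{a} | ··a··> q2
  q2 = (rec X. a.a.X\{a} + 0\{b}\{b}\{a})\{a} | (no moves)
Run σ = ⟨b⟩ on P: start {p0}
  after b @ step 1: {p1}
  P completes σ.
Run σ = ⟨b⟩ on Q: start {q0}
  after b @ step 1: ∅ (Q stuck)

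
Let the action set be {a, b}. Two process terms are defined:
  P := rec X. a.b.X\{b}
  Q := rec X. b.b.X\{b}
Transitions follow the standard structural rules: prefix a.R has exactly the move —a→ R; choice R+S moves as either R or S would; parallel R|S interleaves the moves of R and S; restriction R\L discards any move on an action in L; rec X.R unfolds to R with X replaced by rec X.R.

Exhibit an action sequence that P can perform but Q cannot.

Reachable graph of P (4 states):
  m0 = rec X. a.b.X\{b} ⊢ =a=> m1
  m1 = b.(rec X. a.b.X\{b})\{b} ⊢ =b=> m2
  m2 = (rec X. a.b.X\{b})\{b} ⊢ =a=> m3
  m3 = (b.(rec X. a.b.X\{b})\{b})\{b} ⊢ ∅
Reachable graph of Q (3 states):
  n0 = rec X. b.b.X\{b} ⊢ =b=> n1
  n1 = b.(rec X. b.b.X\{b})\{b} ⊢ =b=> n2
  n2 = (rec X. b.b.X\{b})\{b} ⊢ ∅
Trace ⟨a⟩ through P, begin at {m0}:
  after a @ step 1: {m1}
  P completes σ.
Trace ⟨a⟩ through Q, begin at {n0}:
  after a @ step 1: ∅ (Q stuck)

a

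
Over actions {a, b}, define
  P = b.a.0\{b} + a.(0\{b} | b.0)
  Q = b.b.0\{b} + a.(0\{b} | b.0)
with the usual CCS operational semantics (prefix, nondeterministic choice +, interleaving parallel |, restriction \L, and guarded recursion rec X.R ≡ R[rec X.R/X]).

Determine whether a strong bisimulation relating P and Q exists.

P's transition system — 5 states:
  s0 = b.a.0\{b} + a.(0\{b} | b.0) has moves =a=> s1, =b=> s2
  s1 = 0\{b} | b.0 has moves =b=> s3
  s2 = a.0\{b} has moves =a=> s4
  s3 = 0\{b} | 0 has moves ·
  s4 = 0\{b} has moves ·
Q's transition system — 5 states:
  t0 = b.b.0\{b} + a.(0\{b} | b.0) has moves =a=> t1, =b=> t2
  t1 = 0\{b} | b.0 has moves =b=> t3
  t2 = b.0\{b} has moves =b=> t4
  t3 = 0\{b} | 0 has moves ·
  t4 = 0\{b} has moves ·
Partition-refinement fixed point:
  B0 = {s0}
  B1 = {s2}
  B2 = {s3, s4, t3, t4}
  B3 = {s1, t1, t2}
  B4 = {t0}
s0 ∈ B0, t0 ∈ B4 → different blocks

NO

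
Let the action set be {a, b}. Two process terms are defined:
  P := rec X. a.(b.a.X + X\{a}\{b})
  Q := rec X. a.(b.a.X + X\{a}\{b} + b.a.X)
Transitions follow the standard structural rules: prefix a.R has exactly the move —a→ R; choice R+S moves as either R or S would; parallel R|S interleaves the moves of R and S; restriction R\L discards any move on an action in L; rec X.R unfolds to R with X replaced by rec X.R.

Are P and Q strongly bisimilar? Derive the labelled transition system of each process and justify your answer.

P's transition system — 3 states:
  u0 = rec X. a.(b.a.X + X\{a}\{b}) has moves --a--▸ u1
  u1 = b.a.(rec X. a.(b.a.X + X\{a}\{b})) + (rec X. a.(b.a.X + X\{a}\{b}))\{a}\{b} has moves --b--▸ u2
  u2 = a.(rec X. a.(b.a.X + X\{a}\{b})) has moves --a--▸ u0
Q's transition system — 3 states:
  v0 = rec X. a.(b.a.X + X\{a}\{b} + b.a.X) has moves --a--▸ v1
  v1 = b.a.(rec X. a.(b.a.X + X\{a}\{b} + b.a.X)) + (rec X. a.(b.a.X + X\{a}\{b} + b.a.X))\{a}\{b} + b.a.(rec X. a.(b.a.X + X\{a}\{b} + b.a.X)) has moves --b--▸ v2
  v2 = a.(rec X. a.(b.a.X + X\{a}\{b} + b.a.X)) has moves --a--▸ v0
Coarsest stable partition (strong bisimilarity classes):
  B0 = {u0, v0}
  B1 = {u1, v1}
  B2 = {u2, v2}
u0 ∈ B0, v0 ∈ B0 → same block

YES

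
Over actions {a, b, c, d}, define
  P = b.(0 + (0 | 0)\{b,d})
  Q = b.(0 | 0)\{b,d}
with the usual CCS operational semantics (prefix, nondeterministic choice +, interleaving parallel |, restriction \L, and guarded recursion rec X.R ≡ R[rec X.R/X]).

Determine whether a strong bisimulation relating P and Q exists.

LTS(P): 2 reachable states
  u0 = b.(0 + (0 | 0)\{b,d}) | -b-> u1
  u1 = 0 + (0 | 0)\{b,d} | ·
LTS(Q): 2 reachable states
  v0 = b.(0 | 0)\{b,d} | -b-> v1
  v1 = (0 | 0)\{b,d} | ·
Coarsest stable partition (strong bisimilarity classes):
  B0 = {u0, v0}
  B1 = {u1, v1}
u0 ∈ B0, v0 ∈ B0 → same block

P ~ Q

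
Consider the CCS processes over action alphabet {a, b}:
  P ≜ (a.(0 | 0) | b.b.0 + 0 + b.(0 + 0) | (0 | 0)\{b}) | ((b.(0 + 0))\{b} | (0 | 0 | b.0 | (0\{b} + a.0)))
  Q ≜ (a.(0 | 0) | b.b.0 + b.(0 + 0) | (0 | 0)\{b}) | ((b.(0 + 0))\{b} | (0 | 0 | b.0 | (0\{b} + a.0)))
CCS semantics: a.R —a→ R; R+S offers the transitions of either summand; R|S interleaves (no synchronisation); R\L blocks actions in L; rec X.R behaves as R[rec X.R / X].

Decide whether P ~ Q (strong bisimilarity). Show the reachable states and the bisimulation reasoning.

YES

P's transition system — 28 states:
  p0 = (a.(0 | 0) | b.b.0 + 0 + b.(0 + 0) | (0 | 0)\{b}) | ((b.(0 + 0))\{b} | (0 | 0 | b.0 | (0\{b} + a.0))) ⊢ -a-> p1, -a-> p2, -b-> p3, -b-> p4, -b-> p5
  p1 = (a.(0 | 0) | b.b.0 + 0 + b.(0 + 0) | (0 | 0)\{b}) | ((b.(0 + 0))\{b} | (0 | 0 | b.0 | 0)) ⊢ -a-> p6, -b-> p7, -b-> p8, -b-> p9
  p2 = 0 | 0 | b.b.0 | ((b.(0 + 0))\{b} | (0 | 0 | b.0 | (0\{b} + a.0))) ⊢ -a-> p6, -b-> p10, -b-> p11
  p3 = (0 + 0) | (0 | 0)\{b} | ((b.(0 + 0))\{b} | (0 | 0 | b.0 | (0\{b} + a.0))) ⊢ -a-> p7, -b-> p12
  p4 = (a.(0 | 0) | b.b.0 + 0 + b.(0 + 0) | (0 | 0)\{b}) | ((b.(0 + 0))\{b} | (0 | 0 | 0 | (0\{b} + a.0))) ⊢ -a-> p11, -a-> p8, -b-> p12, -b-> p13
  p5 = a.(0 | 0) | b.0 | ((b.(0 + 0))\{b} | (0 | 0 | b.0 | (0\{b} + a.0))) ⊢ -a-> p10, -a-> p9, -b-> p13, -b-> p14
  p6 = 0 | 0 | b.b.0 | ((b.(0 + 0))\{b} | (0 | 0 | b.0 | 0)) ⊢ -b-> p15, -b-> p16
  p7 = (0 + 0) | (0 | 0)\{b} | ((b.(0 + 0))\{b} | (0 | 0 | b.0 | 0)) ⊢ -b-> p17
  p8 = (a.(0 | 0) | b.b.0 + 0 + b.(0 + 0) | (0 | 0)\{b}) | ((b.(0 + 0))\{b} | (0 | 0 | 0 | 0)) ⊢ -a-> p16, -b-> p17, -b-> p18
  p9 = a.(0 | 0) | b.0 | ((b.(0 + 0))\{b} | (0 | 0 | b.0 | 0)) ⊢ -a-> p15, -b-> p18, -b-> p19
  p10 = 0 | 0 | b.0 | ((b.(0 + 0))\{b} | (0 | 0 | b.0 | (0\{b} + a.0))) ⊢ -a-> p15, -b-> p20, -b-> p21
  p11 = 0 | 0 | b.b.0 | ((b.(0 + 0))\{b} | (0 | 0 | 0 | (0\{b} + a.0))) ⊢ -a-> p16, -b-> p21
  p12 = (0 + 0) | (0 | 0)\{b} | ((b.(0 + 0))\{b} | (0 | 0 | 0 | (0\{b} + a.0))) ⊢ -a-> p17
  p13 = a.(0 | 0) | b.0 | ((b.(0 + 0))\{b} | (0 | 0 | 0 | (0\{b} + a.0))) ⊢ -a-> p18, -a-> p21, -b-> p22
  p14 = a.(0 | 0) | 0 | ((b.(0 + 0))\{b} | (0 | 0 | b.0 | (0\{b} + a.0))) ⊢ -a-> p19, -a-> p20, -b-> p22
  p15 = 0 | 0 | b.0 | ((b.(0 + 0))\{b} | (0 | 0 | b.0 | 0)) ⊢ -b-> p23, -b-> p24
  p16 = 0 | 0 | b.b.0 | ((b.(0 + 0))\{b} | (0 | 0 | 0 | 0)) ⊢ -b-> p24
  p17 = (0 + 0) | (0 | 0)\{b} | ((b.(0 + 0))\{b} | (0 | 0 | 0 | 0)) ⊢ stopped
  p18 = a.(0 | 0) | b.0 | ((b.(0 + 0))\{b} | (0 | 0 | 0 | 0)) ⊢ -a-> p24, -b-> p25
  p19 = a.(0 | 0) | 0 | ((b.(0 + 0))\{b} | (0 | 0 | b.0 | 0)) ⊢ -a-> p23, -b-> p25
  p20 = 0 | 0 | 0 | ((b.(0 + 0))\{b} | (0 | 0 | b.0 | (0\{b} + a.0))) ⊢ -a-> p23, -b-> p26
  p21 = 0 | 0 | b.0 | ((b.(0 + 0))\{b} | (0 | 0 | 0 | (0\{b} + a.0))) ⊢ -a-> p24, -b-> p26
  p22 = a.(0 | 0) | 0 | ((b.(0 + 0))\{b} | (0 | 0 | 0 | (0\{b} + a.0))) ⊢ -a-> p25, -a-> p26
  p23 = 0 | 0 | 0 | ((b.(0 + 0))\{b} | (0 | 0 | b.0 | 0)) ⊢ -b-> p27
  p24 = 0 | 0 | b.0 | ((b.(0 + 0))\{b} | (0 | 0 | 0 | 0)) ⊢ -b-> p27
  p25 = a.(0 | 0) | 0 | ((b.(0 + 0))\{b} | (0 | 0 | 0 | 0)) ⊢ -a-> p27
  p26 = 0 | 0 | 0 | ((b.(0 + 0))\{b} | (0 | 0 | 0 | (0\{b} + a.0))) ⊢ -a-> p27
  p27 = 0 | 0 | 0 | ((b.(0 + 0))\{b} | (0 | 0 | 0 | 0)) ⊢ stopped
Q's transition system — 28 states:
  q0 = (a.(0 | 0) | b.b.0 + b.(0 + 0) | (0 | 0)\{b}) | ((b.(0 + 0))\{b} | (0 | 0 | b.0 | (0\{b} + a.0))) ⊢ -a-> q1, -a-> q2, -b-> q3, -b-> q4, -b-> q5
  q1 = (a.(0 | 0) | b.b.0 + b.(0 + 0) | (0 | 0)\{b}) | ((b.(0 + 0))\{b} | (0 | 0 | b.0 | 0)) ⊢ -a-> q6, -b-> q7, -b-> q8, -b-> q9
  q2 = 0 | 0 | b.b.0 | ((b.(0 + 0))\{b} | (0 | 0 | b.0 | (0\{b} + a.0))) ⊢ -a-> q6, -b-> q10, -b-> q11
  q3 = (0 + 0) | (0 | 0)\{b} | ((b.(0 + 0))\{b} | (0 | 0 | b.0 | (0\{b} + a.0))) ⊢ -a-> q7, -b-> q12
  q4 = (a.(0 | 0) | b.b.0 + b.(0 + 0) | (0 | 0)\{b}) | ((b.(0 + 0))\{b} | (0 | 0 | 0 | (0\{b} + a.0))) ⊢ -a-> q11, -a-> q8, -b-> q12, -b-> q13
  q5 = a.(0 | 0) | b.0 | ((b.(0 + 0))\{b} | (0 | 0 | b.0 | (0\{b} + a.0))) ⊢ -a-> q10, -a-> q9, -b-> q13, -b-> q14
  q6 = 0 | 0 | b.b.0 | ((b.(0 + 0))\{b} | (0 | 0 | b.0 | 0)) ⊢ -b-> q15, -b-> q16
  q7 = (0 + 0) | (0 | 0)\{b} | ((b.(0 + 0))\{b} | (0 | 0 | b.0 | 0)) ⊢ -b-> q17
  q8 = (a.(0 | 0) | b.b.0 + b.(0 + 0) | (0 | 0)\{b}) | ((b.(0 + 0))\{b} | (0 | 0 | 0 | 0)) ⊢ -a-> q16, -b-> q17, -b-> q18
  q9 = a.(0 | 0) | b.0 | ((b.(0 + 0))\{b} | (0 | 0 | b.0 | 0)) ⊢ -a-> q15, -b-> q18, -b-> q19
  q10 = 0 | 0 | b.0 | ((b.(0 + 0))\{b} | (0 | 0 | b.0 | (0\{b} + a.0))) ⊢ -a-> q15, -b-> q20, -b-> q21
  q11 = 0 | 0 | b.b.0 | ((b.(0 + 0))\{b} | (0 | 0 | 0 | (0\{b} + a.0))) ⊢ -a-> q16, -b-> q21
  q12 = (0 + 0) | (0 | 0)\{b} | ((b.(0 + 0))\{b} | (0 | 0 | 0 | (0\{b} + a.0))) ⊢ -a-> q17
  q13 = a.(0 | 0) | b.0 | ((b.(0 + 0))\{b} | (0 | 0 | 0 | (0\{b} + a.0))) ⊢ -a-> q18, -a-> q21, -b-> q22
  q14 = a.(0 | 0) | 0 | ((b.(0 + 0))\{b} | (0 | 0 | b.0 | (0\{b} + a.0))) ⊢ -a-> q19, -a-> q20, -b-> q22
  q15 = 0 | 0 | b.0 | ((b.(0 + 0))\{b} | (0 | 0 | b.0 | 0)) ⊢ -b-> q23, -b-> q24
  q16 = 0 | 0 | b.b.0 | ((b.(0 + 0))\{b} | (0 | 0 | 0 | 0)) ⊢ -b-> q24
  q17 = (0 + 0) | (0 | 0)\{b} | ((b.(0 + 0))\{b} | (0 | 0 | 0 | 0)) ⊢ stopped
  q18 = a.(0 | 0) | b.0 | ((b.(0 + 0))\{b} | (0 | 0 | 0 | 0)) ⊢ -a-> q24, -b-> q25
  q19 = a.(0 | 0) | 0 | ((b.(0 + 0))\{b} | (0 | 0 | b.0 | 0)) ⊢ -a-> q23, -b-> q25
  q20 = 0 | 0 | 0 | ((b.(0 + 0))\{b} | (0 | 0 | b.0 | (0\{b} + a.0))) ⊢ -a-> q23, -b-> q26
  q21 = 0 | 0 | b.0 | ((b.(0 + 0))\{b} | (0 | 0 | 0 | (0\{b} + a.0))) ⊢ -a-> q24, -b-> q26
  q22 = a.(0 | 0) | 0 | ((b.(0 + 0))\{b} | (0 | 0 | 0 | (0\{b} + a.0))) ⊢ -a-> q25, -a-> q26
  q23 = 0 | 0 | 0 | ((b.(0 + 0))\{b} | (0 | 0 | b.0 | 0)) ⊢ -b-> q27
  q24 = 0 | 0 | b.0 | ((b.(0 + 0))\{b} | (0 | 0 | 0 | 0)) ⊢ -b-> q27
  q25 = a.(0 | 0) | 0 | ((b.(0 + 0))\{b} | (0 | 0 | 0 | 0)) ⊢ -a-> q27
  q26 = 0 | 0 | 0 | ((b.(0 + 0))\{b} | (0 | 0 | 0 | (0\{b} + a.0))) ⊢ -a-> q27
  q27 = 0 | 0 | 0 | ((b.(0 + 0))\{b} | (0 | 0 | 0 | 0)) ⊢ stopped
Partition-refinement fixed point:
  B0 = {p0, q0}
  B1 = {p18, p19, p20, p21, p3, q18, q19, q20, q21, q3}
  B2 = {p23, p24, p7, q23, q24, q7}
  B3 = {p17, p27, q17, q27}
  B4 = {p12, p25, p26, q12, q25, q26}
  B5 = {p1, q1}
  B6 = {p6, q6}
  B7 = {p15, p16, q15, q16}
  B8 = {p8, q8}
  B9 = {p10, p11, p9, q10, q11, q9}
  B10 = {p5, q5}
  B11 = {p13, p14, q13, q14}
  B12 = {p22, q22}
  B13 = {p4, q4}
  B14 = {p2, q2}
p0 ∈ B0, q0 ∈ B0 → same block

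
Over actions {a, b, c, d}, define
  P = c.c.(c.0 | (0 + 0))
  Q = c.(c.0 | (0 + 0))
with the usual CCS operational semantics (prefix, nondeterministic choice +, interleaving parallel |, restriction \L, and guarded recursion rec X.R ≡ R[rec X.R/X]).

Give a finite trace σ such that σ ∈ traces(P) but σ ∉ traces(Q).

ccc

Reachable graph of P (4 states):
  s0 = c.c.(c.0 | (0 + 0)) | —c→ s1
  s1 = c.(c.0 | (0 + 0)) | —c→ s2
  s2 = c.0 | (0 + 0) | —c→ s3
  s3 = 0 | (0 + 0) | ∅
Reachable graph of Q (3 states):
  t0 = c.(c.0 | (0 + 0)) | —c→ t1
  t1 = c.0 | (0 + 0) | —c→ t2
  t2 = 0 | (0 + 0) | ∅
Executing ccc from P (initial set {s0}):
  after c @ step 1: {s1}
  after c @ step 2: {s2}
  after c @ step 3: {s3}
  P completes σ.
Executing ccc from Q (initial set {t0}):
  after c @ step 1: {t1}
  after c @ step 2: {t2}
  after c @ step 3: ∅ (Q stuck)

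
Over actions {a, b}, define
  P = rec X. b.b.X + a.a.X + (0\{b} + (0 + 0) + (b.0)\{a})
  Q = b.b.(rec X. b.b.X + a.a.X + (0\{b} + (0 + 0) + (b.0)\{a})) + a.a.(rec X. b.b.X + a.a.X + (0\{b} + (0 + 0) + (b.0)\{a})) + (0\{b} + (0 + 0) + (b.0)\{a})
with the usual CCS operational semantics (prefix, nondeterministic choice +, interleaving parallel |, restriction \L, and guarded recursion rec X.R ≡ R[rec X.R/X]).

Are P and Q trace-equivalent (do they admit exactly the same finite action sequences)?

trace-equivalent

LTS(P): 4 reachable states
  p0 = rec X. b.b.X + a.a.X + (0\{b} + (0 + 0) + (b.0)\{a}) ⊢ ··a··> p1, ··b··> p2, ··b··> p3
  p1 = a.(rec X. b.b.X + a.a.X + (0\{b} + (0 + 0) + (b.0)\{a})) ⊢ ··a··> p0
  p2 = 0\{a} ⊢ ·
  p3 = b.(rec X. b.b.X + a.a.X + (0\{b} + (0 + 0) + (b.0)\{a})) ⊢ ··b··> p0
LTS(Q): 5 reachable states
  q0 = b.b.(rec X. b.b.X + a.a.X + (0\{b} + (0 + 0) + (b.0)\{a})) + a.a.(rec X. b.b.X + a.a.X + (0\{b} + (0 + 0) + (b.0)\{a})) + (0\{b} + (0 + 0) + (b.0)\{a}) ⊢ ··a··> q1, ··b··> q2, ··b··> q3
  q1 = a.(rec X. b.b.X + a.a.X + (0\{b} + (0 + 0) + (b.0)\{a})) ⊢ ··a··> q4
  q2 = 0\{a} ⊢ ·
  q3 = b.(rec X. b.b.X + a.a.X + (0\{b} + (0 + 0) + (b.0)\{a})) ⊢ ··b··> q4
  q4 = rec X. b.b.X + a.a.X + (0\{b} + (0 + 0) + (b.0)\{a}) ⊢ ··a··> q1, ··b··> q2, ··b··> q3
Coarsest stable partition (strong bisimilarity classes):
  B0 = {p0, q0, q4}
  B1 = {p3, q3}
  B2 = {p1, q1}
  B3 = {p2, q2}
p0 ∈ B0, q0 ∈ B0 → same block
Bisimilar ⇒ trace-equivalent.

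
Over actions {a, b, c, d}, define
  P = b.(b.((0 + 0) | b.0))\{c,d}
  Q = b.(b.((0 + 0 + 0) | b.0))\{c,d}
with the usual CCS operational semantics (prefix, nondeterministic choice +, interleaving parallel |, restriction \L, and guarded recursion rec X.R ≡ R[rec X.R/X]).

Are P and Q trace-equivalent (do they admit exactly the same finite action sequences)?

P's transition system — 4 states:
  u0 = b.(b.((0 + 0) | b.0))\{c,d} ⊢ =b=> u1
  u1 = (b.((0 + 0) | b.0))\{c,d} ⊢ =b=> u2
  u2 = ((0 + 0) | b.0)\{c,d} ⊢ =b=> u3
  u3 = ((0 + 0) | 0)\{c,d} ⊢ deadlocked
Q's transition system — 4 states:
  v0 = b.(b.((0 + 0 + 0) | b.0))\{c,d} ⊢ =b=> v1
  v1 = (b.((0 + 0 + 0) | b.0))\{c,d} ⊢ =b=> v2
  v2 = ((0 + 0 + 0) | b.0)\{c,d} ⊢ =b=> v3
  v3 = ((0 + 0 + 0) | 0)\{c,d} ⊢ deadlocked
Partition-refinement fixed point:
  B0 = {u0, v0}
  B1 = {u1, v1}
  B2 = {u2, v2}
  B3 = {u3, v3}
u0 ∈ B0, v0 ∈ B0 → same block
Bisimilar ⇒ trace-equivalent.

traces(P) = traces(Q)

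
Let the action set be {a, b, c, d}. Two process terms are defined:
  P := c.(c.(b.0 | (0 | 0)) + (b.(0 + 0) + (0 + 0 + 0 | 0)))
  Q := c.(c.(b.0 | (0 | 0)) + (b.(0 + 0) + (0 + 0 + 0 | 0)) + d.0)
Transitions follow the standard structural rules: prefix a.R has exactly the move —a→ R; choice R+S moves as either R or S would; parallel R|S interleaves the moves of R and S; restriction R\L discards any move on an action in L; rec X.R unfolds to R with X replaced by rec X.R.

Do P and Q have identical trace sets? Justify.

Reachable graph of P (5 states):
  p0 = c.(c.(b.0 | (0 | 0)) + (b.(0 + 0) + (0 + 0 + 0 | 0))) ⊢ ··c··> p1
  p1 = c.(b.0 | (0 | 0)) + (b.(0 + 0) + (0 + 0 + 0 | 0)) ⊢ ··b··> p2, ··c··> p3
  p2 = 0 + 0 ⊢ (no moves)
  p3 = b.0 | (0 | 0) ⊢ ··b··> p4
  p4 = 0 | (0 | 0) ⊢ (no moves)
Reachable graph of Q (6 states):
  q0 = c.(c.(b.0 | (0 | 0)) + (b.(0 + 0) + (0 + 0 + 0 | 0)) + d.0) ⊢ ··c··> q1
  q1 = c.(b.0 | (0 | 0)) + (b.(0 + 0) + (0 + 0 + 0 | 0)) + d.0 ⊢ ··b··> q2, ··c··> q3, ··d··> q4
  q2 = 0 + 0 ⊢ (no moves)
  q3 = b.0 | (0 | 0) ⊢ ··b··> q5
  q4 = 0 ⊢ (no moves)
  q5 = 0 | (0 | 0) ⊢ (no moves)
Run σ = ⟨cd⟩ on Q: start {q0}
  step 1 (c): {q1}
  step 2 (d): {q4}
  — Q admits the full trace.
Run σ = ⟨cd⟩ on P: start {p0}
  step 1 (c): {p1}
  step 2 (d): ∅ (P stuck)

trace-distinct — witness ⟨cd⟩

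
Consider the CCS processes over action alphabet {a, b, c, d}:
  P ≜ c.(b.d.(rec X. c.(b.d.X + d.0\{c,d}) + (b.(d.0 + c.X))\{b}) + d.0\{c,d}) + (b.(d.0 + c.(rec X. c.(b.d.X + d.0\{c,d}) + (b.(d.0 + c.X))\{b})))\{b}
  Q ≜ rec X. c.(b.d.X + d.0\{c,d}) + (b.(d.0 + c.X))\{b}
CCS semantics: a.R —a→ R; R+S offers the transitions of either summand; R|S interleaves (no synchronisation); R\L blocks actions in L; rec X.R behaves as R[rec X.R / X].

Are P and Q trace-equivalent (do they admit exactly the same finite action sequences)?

YES

Reachable graph of P (5 states):
  s0 = c.(b.d.(rec X. c.(b.d.X + d.0\{c,d}) + (b.(d.0 + c.X))\{b}) + d.0\{c,d}) + (b.(d.0 + c.(rec X. c.(b.d.X + d.0\{c,d}) + (b.(d.0 + c.X))\{b})))\{b} has moves ··c··> s1
  s1 = b.d.(rec X. c.(b.d.X + d.0\{c,d}) + (b.(d.0 + c.X))\{b}) + d.0\{c,d} has moves ··b··> s2, ··d··> s3
  s2 = d.(rec X. c.(b.d.X + d.0\{c,d}) + (b.(d.0 + c.X))\{b}) has moves ··d··> s4
  s3 = 0\{c,d} has moves ∅
  s4 = rec X. c.(b.d.X + d.0\{c,d}) + (b.(d.0 + c.X))\{b} has moves ··c··> s1
Reachable graph of Q (4 states):
  t0 = rec X. c.(b.d.X + d.0\{c,d}) + (b.(d.0 + c.X))\{b} has moves ··c··> t1
  t1 = b.d.(rec X. c.(b.d.X + d.0\{c,d}) + (b.(d.0 + c.X))\{b}) + d.0\{c,d} has moves ··b··> t2, ··d··> t3
  t2 = d.(rec X. c.(b.d.X + d.0\{c,d}) + (b.(d.0 + c.X))\{b}) has moves ··d··> t0
  t3 = 0\{c,d} has moves ∅
Partition-refinement fixed point:
  B0 = {s0, s4, t0}
  B1 = {s1, t1}
  B2 = {s3, t3}
  B3 = {s2, t2}
s0 ∈ B0, t0 ∈ B0 → same block
Bisimilar ⇒ trace-equivalent.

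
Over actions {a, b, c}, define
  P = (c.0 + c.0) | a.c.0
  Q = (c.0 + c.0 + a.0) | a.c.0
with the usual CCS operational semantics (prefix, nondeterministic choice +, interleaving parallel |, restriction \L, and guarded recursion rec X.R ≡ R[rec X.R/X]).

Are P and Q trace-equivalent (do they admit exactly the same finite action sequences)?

LTS(P): 6 reachable states
  p0 = (c.0 + c.0) | a.c.0 | =a=> p1, =c=> p2
  p1 = (c.0 + c.0) | c.0 | =c=> p3, =c=> p4
  p2 = 0 | a.c.0 | =a=> p4
  p3 = (c.0 + c.0) | 0 | =c=> p5
  p4 = 0 | c.0 | =c=> p5
  p5 = 0 | 0 | ∅
LTS(Q): 6 reachable states
  q0 = (c.0 + c.0 + a.0) | a.c.0 | =a=> q1, =a=> q2, =c=> q2
  q1 = (c.0 + c.0 + a.0) | c.0 | =a=> q3, =c=> q3, =c=> q4
  q2 = 0 | a.c.0 | =a=> q3
  q3 = 0 | c.0 | =c=> q5
  q4 = (c.0 + c.0 + a.0) | 0 | =a=> q5, =c=> q5
  q5 = 0 | 0 | ∅
Run σ = ⟨aa⟩ on Q: start {q0}
  step 1 (a): {q1, q2}
  step 2 (a): {q3}
  ✓ Q
Run σ = ⟨aa⟩ on P: start {p0}
  step 1 (a): {p1}
  step 2 (a): ∅  — P cannot continue

traces(P) ≠ traces(Q) — witness ⟨aa⟩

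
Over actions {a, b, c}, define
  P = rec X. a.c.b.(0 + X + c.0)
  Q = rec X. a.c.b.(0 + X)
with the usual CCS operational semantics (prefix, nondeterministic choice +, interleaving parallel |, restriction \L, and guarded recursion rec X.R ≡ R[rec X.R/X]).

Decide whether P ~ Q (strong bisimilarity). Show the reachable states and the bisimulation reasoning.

LTS(P): 5 reachable states
  p0 = rec X. a.c.b.(0 + X + c.0) :: --a--▸ p1
  p1 = c.b.(0 + (rec X. a.c.b.(0 + X + c.0)) + c.0) :: --c--▸ p2
  p2 = b.(0 + (rec X. a.c.b.(0 + X + c.0)) + c.0) :: --b--▸ p3
  p3 = 0 + (rec X. a.c.b.(0 + X + c.0)) + c.0 :: --a--▸ p1, --c--▸ p4
  p4 = 0 :: deadlocked
LTS(Q): 4 reachable states
  q0 = rec X. a.c.b.(0 + X) :: --a--▸ q1
  q1 = c.b.(0 + (rec X. a.c.b.(0 + X))) :: --c--▸ q2
  q2 = b.(0 + (rec X. a.c.b.(0 + X))) :: --b--▸ q3
  q3 = 0 + (rec X. a.c.b.(0 + X)) :: --a--▸ q1
Partition-refinement fixed point:
  B0 = {p0}
  B1 = {p1}
  B2 = {p2}
  B3 = {p3}
  B4 = {p4}
  B5 = {q0, q3}
  B6 = {q1}
  B7 = {q2}
p0 ∈ B0, q0 ∈ B5 → different blocks

P ≁ Q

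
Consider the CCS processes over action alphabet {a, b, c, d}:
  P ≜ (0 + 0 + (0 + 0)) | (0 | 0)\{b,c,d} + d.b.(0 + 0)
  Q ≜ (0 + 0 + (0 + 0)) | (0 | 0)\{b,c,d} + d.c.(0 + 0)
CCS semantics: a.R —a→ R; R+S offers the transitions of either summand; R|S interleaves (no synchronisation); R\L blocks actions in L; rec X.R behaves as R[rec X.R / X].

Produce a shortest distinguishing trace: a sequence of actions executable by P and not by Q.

LTS(P): 3 reachable states
  m0 = (0 + 0 + (0 + 0)) | (0 | 0)\{b,c,d} + d.b.(0 + 0) | -d-> m1
  m1 = b.(0 + 0) | -b-> m2
  m2 = 0 + 0 | (no moves)
LTS(Q): 3 reachable states
  n0 = (0 + 0 + (0 + 0)) | (0 | 0)\{b,c,d} + d.c.(0 + 0) | -d-> n1
  n1 = c.(0 + 0) | -c-> n2
  n2 = 0 + 0 | (no moves)
Trace ⟨db⟩ through P, begin at {m0}:
  step 1 (d): {m1}
  step 2 (b): {m2}
  — P admits the full trace.
Trace ⟨db⟩ through Q, begin at {n0}:
  step 1 (d): {n1}
  step 2 (b): no successor for Q

db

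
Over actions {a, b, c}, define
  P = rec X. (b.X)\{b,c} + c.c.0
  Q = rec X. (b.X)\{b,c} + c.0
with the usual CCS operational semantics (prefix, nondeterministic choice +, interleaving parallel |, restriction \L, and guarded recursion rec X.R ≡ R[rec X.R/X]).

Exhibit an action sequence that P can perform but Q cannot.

cc

Reachable graph of P (3 states):
  s0 = rec X. (b.X)\{b,c} + c.c.0 has moves =c=> s1
  s1 = c.0 has moves =c=> s2
  s2 = 0 has moves ·
Reachable graph of Q (2 states):
  t0 = rec X. (b.X)\{b,c} + c.0 has moves =c=> t1
  t1 = 0 has moves ·
Run σ = ⟨cc⟩ on P: start {s0}
  [1] c ⇒ {s1}
  [2] c ⇒ {s2}
  ✓ P
Run σ = ⟨cc⟩ on Q: start {t0}
  [1] c ⇒ {t1}
  [2] c ⇒ no successor for Q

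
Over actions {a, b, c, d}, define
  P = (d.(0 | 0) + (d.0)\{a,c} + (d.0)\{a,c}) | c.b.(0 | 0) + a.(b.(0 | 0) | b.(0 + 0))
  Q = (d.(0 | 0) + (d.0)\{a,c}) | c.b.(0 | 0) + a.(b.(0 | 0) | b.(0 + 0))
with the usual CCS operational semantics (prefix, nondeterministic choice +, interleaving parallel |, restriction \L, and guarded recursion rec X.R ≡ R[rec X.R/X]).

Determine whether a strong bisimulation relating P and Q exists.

P ~ Q

Reachable graph of P (13 states):
  u0 = (d.(0 | 0) + (d.0)\{a,c} + (d.0)\{a,c}) | c.b.(0 | 0) + a.(b.(0 | 0) | b.(0 + 0)) ⊢ =a=> u1, =c=> u2, =d=> u3, =d=> u4
  u1 = b.(0 | 0) | b.(0 + 0) ⊢ =b=> u5, =b=> u6
  u2 = (d.(0 | 0) + (d.0)\{a,c} + (d.0)\{a,c}) | b.(0 | 0) ⊢ =b=> u7, =d=> u8, =d=> u9
  u3 = 0 | 0 | c.b.(0 | 0) ⊢ =c=> u8
  u4 = 0\{a,c} | c.b.(0 | 0) ⊢ =c=> u9
  u5 = 0 | 0 | b.(0 + 0) ⊢ =b=> u10
  u6 = b.(0 | 0) | (0 + 0) ⊢ =b=> u10
  u7 = (d.(0 | 0) + (d.0)\{a,c} + (d.0)\{a,c}) | (0 | 0) ⊢ =d=> u11, =d=> u12
  u8 = 0 | 0 | b.(0 | 0) ⊢ =b=> u11
  u9 = 0\{a,c} | b.(0 | 0) ⊢ =b=> u12
  u10 = 0 | 0 | (0 + 0) ⊢ ∅
  u11 = 0 | 0 | (0 | 0) ⊢ ∅
  u12 = 0\{a,c} | (0 | 0) ⊢ ∅
Reachable graph of Q (13 states):
  v0 = (d.(0 | 0) + (d.0)\{a,c}) | c.b.(0 | 0) + a.(b.(0 | 0) | b.(0 + 0)) ⊢ =a=> v1, =c=> v2, =d=> v3, =d=> v4
  v1 = b.(0 | 0) | b.(0 + 0) ⊢ =b=> v5, =b=> v6
  v2 = (d.(0 | 0) + (d.0)\{a,c}) | b.(0 | 0) ⊢ =b=> v7, =d=> v8, =d=> v9
  v3 = 0 | 0 | c.b.(0 | 0) ⊢ =c=> v8
  v4 = 0\{a,c} | c.b.(0 | 0) ⊢ =c=> v9
  v5 = 0 | 0 | b.(0 + 0) ⊢ =b=> v10
  v6 = b.(0 | 0) | (0 + 0) ⊢ =b=> v10
  v7 = (d.(0 | 0) + (d.0)\{a,c}) | (0 | 0) ⊢ =d=> v11, =d=> v12
  v8 = 0 | 0 | b.(0 | 0) ⊢ =b=> v11
  v9 = 0\{a,c} | b.(0 | 0) ⊢ =b=> v12
  v10 = 0 | 0 | (0 + 0) ⊢ ∅
  v11 = 0 | 0 | (0 | 0) ⊢ ∅
  v12 = 0\{a,c} | (0 | 0) ⊢ ∅
Coarsest stable partition (strong bisimilarity classes):
  B0 = {u0, v0}
  B1 = {u3, u4, v3, v4}
  B2 = {u5, u6, u8, u9, v5, v6, v8, v9}
  B3 = {u10, u11, u12, v10, v11, v12}
  B4 = {u2, v2}
  B5 = {u7, v7}
  B6 = {u1, v1}
u0 ∈ B0, v0 ∈ B0 → same block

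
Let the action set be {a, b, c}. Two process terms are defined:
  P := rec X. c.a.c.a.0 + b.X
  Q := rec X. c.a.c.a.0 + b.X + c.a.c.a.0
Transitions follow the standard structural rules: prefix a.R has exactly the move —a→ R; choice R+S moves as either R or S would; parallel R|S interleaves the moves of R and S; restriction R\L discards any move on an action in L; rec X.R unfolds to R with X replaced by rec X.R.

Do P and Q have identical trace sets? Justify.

traces(P) = traces(Q)

P's transition system — 5 states:
  s0 = rec X. c.a.c.a.0 + b.X → ··b··> s0, ··c··> s1
  s1 = a.c.a.0 → ··a··> s2
  s2 = c.a.0 → ··c··> s3
  s3 = a.0 → ··a··> s4
  s4 = 0 → (no moves)
Q's transition system — 5 states:
  t0 = rec X. c.a.c.a.0 + b.X + c.a.c.a.0 → ··b··> t0, ··c··> t1
  t1 = a.c.a.0 → ··a··> t2
  t2 = c.a.0 → ··c··> t3
  t3 = a.0 → ··a··> t4
  t4 = 0 → (no moves)
Bisimilarity quotient blocks:
  B0 = {s0, t0}
  B1 = {s1, t1}
  B2 = {s2, t2}
  B3 = {s3, t3}
  B4 = {s4, t4}
s0 ∈ B0, t0 ∈ B0 → same block
Bisimilar ⇒ trace-equivalent.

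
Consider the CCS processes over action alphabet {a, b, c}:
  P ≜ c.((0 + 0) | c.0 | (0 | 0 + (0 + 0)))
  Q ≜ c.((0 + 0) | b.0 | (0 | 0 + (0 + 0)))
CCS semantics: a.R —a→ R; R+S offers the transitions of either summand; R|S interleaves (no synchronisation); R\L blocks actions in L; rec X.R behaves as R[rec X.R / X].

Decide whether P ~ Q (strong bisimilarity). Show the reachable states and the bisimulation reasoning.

LTS(P): 3 reachable states
  p0 = c.((0 + 0) | c.0 | (0 | 0 + (0 + 0))) has moves -c-> p1
  p1 = (0 + 0) | c.0 | (0 | 0 + (0 + 0)) has moves -c-> p2
  p2 = (0 + 0) | 0 | (0 | 0 + (0 + 0)) has moves ·
LTS(Q): 3 reachable states
  q0 = c.((0 + 0) | b.0 | (0 | 0 + (0 + 0))) has moves -c-> q1
  q1 = (0 + 0) | b.0 | (0 | 0 + (0 + 0)) has moves -b-> q2
  q2 = (0 + 0) | 0 | (0 | 0 + (0 + 0)) has moves ·
Partition-refinement fixed point:
  B0 = {p0}
  B1 = {p1}
  B2 = {p2, q2}
  B3 = {q0}
  B4 = {q1}
p0 ∈ B0, q0 ∈ B3 → different blocks

P ≁ Q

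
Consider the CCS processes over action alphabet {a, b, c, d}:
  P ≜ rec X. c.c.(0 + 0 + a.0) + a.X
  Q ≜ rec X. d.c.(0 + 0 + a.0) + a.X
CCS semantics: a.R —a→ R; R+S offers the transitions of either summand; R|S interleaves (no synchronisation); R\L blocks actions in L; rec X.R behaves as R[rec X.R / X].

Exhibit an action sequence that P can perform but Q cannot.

c

LTS(P): 4 reachable states
  m0 = rec X. c.c.(0 + 0 + a.0) + a.X has moves =a=> m0, =c=> m1
  m1 = c.(0 + 0 + a.0) has moves =c=> m2
  m2 = 0 + 0 + a.0 has moves =a=> m3
  m3 = 0 has moves (no moves)
LTS(Q): 4 reachable states
  n0 = rec X. d.c.(0 + 0 + a.0) + a.X has moves =a=> n0, =d=> n1
  n1 = c.(0 + 0 + a.0) has moves =c=> n2
  n2 = 0 + 0 + a.0 has moves =a=> n3
  n3 = 0 has moves (no moves)
Run σ = ⟨c⟩ on P: start {m0}
  [1] c ⇒ {m1}
  ✓ P
Run σ = ⟨c⟩ on Q: start {n0}
  [1] c ⇒ no successor for Q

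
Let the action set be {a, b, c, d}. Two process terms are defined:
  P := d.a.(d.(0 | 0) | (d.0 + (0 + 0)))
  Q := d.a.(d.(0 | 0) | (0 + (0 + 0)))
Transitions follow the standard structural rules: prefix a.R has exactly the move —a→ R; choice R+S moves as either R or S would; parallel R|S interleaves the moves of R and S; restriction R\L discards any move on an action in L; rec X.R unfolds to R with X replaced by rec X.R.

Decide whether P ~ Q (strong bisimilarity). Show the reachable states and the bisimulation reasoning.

NO

LTS(P): 6 reachable states
  p0 = d.a.(d.(0 | 0) | (d.0 + (0 + 0))) ⊢ —d→ p1
  p1 = a.(d.(0 | 0) | (d.0 + (0 + 0))) ⊢ —a→ p2
  p2 = d.(0 | 0) | (d.0 + (0 + 0)) ⊢ —d→ p3, —d→ p4
  p3 = 0 | 0 | (d.0 + (0 + 0)) ⊢ —d→ p5
  p4 = d.(0 | 0) | 0 ⊢ —d→ p5
  p5 = 0 | 0 | 0 ⊢ ·
LTS(Q): 4 reachable states
  q0 = d.a.(d.(0 | 0) | (0 + (0 + 0))) ⊢ —d→ q1
  q1 = a.(d.(0 | 0) | (0 + (0 + 0))) ⊢ —a→ q2
  q2 = d.(0 | 0) | (0 + (0 + 0)) ⊢ —d→ q3
  q3 = 0 | 0 | (0 + (0 + 0)) ⊢ ·
Coarsest stable partition (strong bisimilarity classes):
  B0 = {p0}
  B1 = {p1}
  B2 = {p2}
  B3 = {p3, p4, q2}
  B4 = {p5, q3}
  B5 = {q0}
  B6 = {q1}
p0 ∈ B0, q0 ∈ B5 → different blocks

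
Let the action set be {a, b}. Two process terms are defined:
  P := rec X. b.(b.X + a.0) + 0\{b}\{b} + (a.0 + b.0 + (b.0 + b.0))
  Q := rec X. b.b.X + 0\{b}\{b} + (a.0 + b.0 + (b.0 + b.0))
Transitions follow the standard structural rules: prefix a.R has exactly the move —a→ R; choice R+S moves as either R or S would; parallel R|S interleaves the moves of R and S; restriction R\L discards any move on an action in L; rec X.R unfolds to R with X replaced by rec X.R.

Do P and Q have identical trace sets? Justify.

trace-distinct — witness ⟨ba⟩

Reachable graph of P (3 states):
  m0 = rec X. b.(b.X + a.0) + 0\{b}\{b} + (a.0 + b.0 + (b.0 + b.0)) → ··a··> m1, ··b··> m1, ··b··> m2
  m1 = 0 → (no moves)
  m2 = b.(rec X. b.(b.X + a.0) + 0\{b}\{b} + (a.0 + b.0 + (b.0 + b.0))) + a.0 → ··a··> m1, ··b··> m0
Reachable graph of Q (3 states):
  n0 = rec X. b.b.X + 0\{b}\{b} + (a.0 + b.0 + (b.0 + b.0)) → ··a··> n1, ··b··> n1, ··b··> n2
  n1 = 0 → (no moves)
  n2 = b.(rec X. b.b.X + 0\{b}\{b} + (a.0 + b.0 + (b.0 + b.0))) → ··b··> n0
Run σ = ⟨ba⟩ on P: start {m0}
  after b @ step 1: {m1, m2}
  after a @ step 2: {m1}
  ✓ P
Run σ = ⟨ba⟩ on Q: start {n0}
  after b @ step 1: {n1, n2}
  after a @ step 2: ∅ (Q stuck)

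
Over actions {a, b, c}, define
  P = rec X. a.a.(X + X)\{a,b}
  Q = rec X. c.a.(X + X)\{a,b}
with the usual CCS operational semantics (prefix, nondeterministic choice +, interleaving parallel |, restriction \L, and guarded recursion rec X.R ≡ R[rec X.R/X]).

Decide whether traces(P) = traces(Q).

trace-distinct — witness ⟨a⟩

LTS(P): 3 reachable states
  m0 = rec X. a.a.(X + X)\{a,b} :: =a=> m1
  m1 = a.((rec X. a.a.(X + X)\{a,b}) + (rec X. a.a.(X + X)\{a,b}))\{a,b} :: =a=> m2
  m2 = ((rec X. a.a.(X + X)\{a,b}) + (rec X. a.a.(X + X)\{a,b}))\{a,b} :: stopped
LTS(Q): 4 reachable states
  n0 = rec X. c.a.(X + X)\{a,b} :: =c=> n1
  n1 = a.((rec X. c.a.(X + X)\{a,b}) + (rec X. c.a.(X + X)\{a,b}))\{a,b} :: =a=> n2
  n2 = ((rec X. c.a.(X + X)\{a,b}) + (rec X. c.a.(X + X)\{a,b}))\{a,b} :: =c=> n3
  n3 = (a.((rec X. c.a.(X + X)\{a,b}) + (rec X. c.a.(X + X)\{a,b}))\{a,b})\{a,b} :: stopped
Executing a from P (initial set {m0}):
  after a @ step 1: {m1}
  P completes σ.
Executing a from Q (initial set {n0}):
  after a @ step 1: ∅ (Q stuck)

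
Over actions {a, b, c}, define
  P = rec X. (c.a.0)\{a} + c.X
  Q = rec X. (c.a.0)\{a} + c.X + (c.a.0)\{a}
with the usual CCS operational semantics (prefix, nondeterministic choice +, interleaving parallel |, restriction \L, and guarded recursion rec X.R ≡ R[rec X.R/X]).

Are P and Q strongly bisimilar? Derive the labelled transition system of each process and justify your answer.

P's transition system — 2 states:
  m0 = rec X. (c.a.0)\{a} + c.X ⊢ --c--▸ m0, --c--▸ m1
  m1 = (a.0)\{a} ⊢ ∅
Q's transition system — 2 states:
  n0 = rec X. (c.a.0)\{a} + c.X + (c.a.0)\{a} ⊢ --c--▸ n0, --c--▸ n1
  n1 = (a.0)\{a} ⊢ ∅
Bisimilarity quotient blocks:
  B0 = {m0, n0}
  B1 = {m1, n1}
m0 ∈ B0, n0 ∈ B0 → same block

P ~ Q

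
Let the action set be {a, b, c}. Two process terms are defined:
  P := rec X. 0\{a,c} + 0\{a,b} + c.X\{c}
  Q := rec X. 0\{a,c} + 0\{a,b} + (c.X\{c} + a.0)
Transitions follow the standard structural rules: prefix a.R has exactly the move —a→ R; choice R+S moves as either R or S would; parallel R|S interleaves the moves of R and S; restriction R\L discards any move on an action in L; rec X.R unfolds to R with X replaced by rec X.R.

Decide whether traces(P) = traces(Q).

LTS(P): 2 reachable states
  u0 = rec X. 0\{a,c} + 0\{a,b} + c.X\{c} | =c=> u1
  u1 = (rec X. 0\{a,c} + 0\{a,b} + c.X\{c})\{c} | (no moves)
LTS(Q): 4 reachable states
  v0 = rec X. 0\{a,c} + 0\{a,b} + (c.X\{c} + a.0) | =a=> v1, =c=> v2
  v1 = 0 | (no moves)
  v2 = (rec X. 0\{a,c} + 0\{a,b} + (c.X\{c} + a.0))\{c} | =a=> v3
  v3 = 0\{c} | (no moves)
Trace ⟨a⟩ through Q, begin at {v0}:
  step 1 (a): {v1}
  ✓ Q
Trace ⟨a⟩ through P, begin at {u0}:
  step 1 (a): ∅  — P cannot continue

trace-distinct — witness ⟨a⟩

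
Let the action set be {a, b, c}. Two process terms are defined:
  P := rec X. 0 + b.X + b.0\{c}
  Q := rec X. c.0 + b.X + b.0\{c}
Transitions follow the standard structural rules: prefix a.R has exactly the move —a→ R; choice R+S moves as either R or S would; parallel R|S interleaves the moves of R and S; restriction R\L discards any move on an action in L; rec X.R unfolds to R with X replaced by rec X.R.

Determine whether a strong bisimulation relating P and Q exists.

P's transition system — 2 states:
  m0 = rec X. 0 + b.X + b.0\{c} | --b--▸ m0, --b--▸ m1
  m1 = 0\{c} | ·
Q's transition system — 3 states:
  n0 = rec X. c.0 + b.X + b.0\{c} | --b--▸ n0, --b--▸ n1, --c--▸ n2
  n1 = 0\{c} | ·
  n2 = 0 | ·
Partition-refinement fixed point:
  B0 = {m0}
  B1 = {m1, n1, n2}
  B2 = {n0}
m0 ∈ B0, n0 ∈ B2 → different blocks

not bisimilar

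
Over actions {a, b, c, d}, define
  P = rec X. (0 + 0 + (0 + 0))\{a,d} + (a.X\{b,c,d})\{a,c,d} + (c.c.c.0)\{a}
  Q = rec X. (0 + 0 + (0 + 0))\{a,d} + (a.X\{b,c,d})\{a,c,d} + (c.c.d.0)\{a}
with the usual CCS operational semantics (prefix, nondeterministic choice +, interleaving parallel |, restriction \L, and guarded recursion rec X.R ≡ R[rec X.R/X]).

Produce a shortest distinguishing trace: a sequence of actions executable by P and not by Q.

P's transition system — 4 states:
  s0 = rec X. (0 + 0 + (0 + 0))\{a,d} + (a.X\{b,c,d})\{a,c,d} + (c.c.c.0)\{a} → —c→ s1
  s1 = (c.c.0)\{a} → —c→ s2
  s2 = (c.0)\{a} → —c→ s3
  s3 = 0\{a} → deadlocked
Q's transition system — 4 states:
  t0 = rec X. (0 + 0 + (0 + 0))\{a,d} + (a.X\{b,c,d})\{a,c,d} + (c.c.d.0)\{a} → —c→ t1
  t1 = (c.d.0)\{a} → —c→ t2
  t2 = (d.0)\{a} → —d→ t3
  t3 = 0\{a} → deadlocked
Trace ⟨ccc⟩ through P, begin at {s0}:
  [1] c ⇒ {s1}
  [2] c ⇒ {s2}
  [3] c ⇒ {s3}
  — P admits the full trace.
Trace ⟨ccc⟩ through Q, begin at {t0}:
  [1] c ⇒ {t1}
  [2] c ⇒ {t2}
  [3] c ⇒ ∅ (Q stuck)

ccc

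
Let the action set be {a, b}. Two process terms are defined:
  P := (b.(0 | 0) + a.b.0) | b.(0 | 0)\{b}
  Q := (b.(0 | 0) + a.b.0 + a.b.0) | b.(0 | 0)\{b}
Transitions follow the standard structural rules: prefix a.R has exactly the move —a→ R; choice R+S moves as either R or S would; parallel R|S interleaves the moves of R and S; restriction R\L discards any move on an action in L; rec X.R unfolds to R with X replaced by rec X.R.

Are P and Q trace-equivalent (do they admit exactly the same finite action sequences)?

traces(P) = traces(Q)

P's transition system — 8 states:
  p0 = (b.(0 | 0) + a.b.0) | b.(0 | 0)\{b} :: --a--▸ p1, --b--▸ p2, --b--▸ p3
  p1 = b.0 | b.(0 | 0)\{b} :: --b--▸ p4, --b--▸ p5
  p2 = (b.(0 | 0) + a.b.0) | (0 | 0)\{b} :: --a--▸ p5, --b--▸ p6
  p3 = 0 | 0 | b.(0 | 0)\{b} :: --b--▸ p6
  p4 = 0 | b.(0 | 0)\{b} :: --b--▸ p7
  p5 = b.0 | (0 | 0)\{b} :: --b--▸ p7
  p6 = 0 | 0 | (0 | 0)\{b} :: ∅
  p7 = 0 | (0 | 0)\{b} :: ∅
Q's transition system — 8 states:
  q0 = (b.(0 | 0) + a.b.0 + a.b.0) | b.(0 | 0)\{b} :: --a--▸ q1, --b--▸ q2, --b--▸ q3
  q1 = b.0 | b.(0 | 0)\{b} :: --b--▸ q4, --b--▸ q5
  q2 = (b.(0 | 0) + a.b.0 + a.b.0) | (0 | 0)\{b} :: --a--▸ q5, --b--▸ q6
  q3 = 0 | 0 | b.(0 | 0)\{b} :: --b--▸ q6
  q4 = 0 | b.(0 | 0)\{b} :: --b--▸ q7
  q5 = b.0 | (0 | 0)\{b} :: --b--▸ q7
  q6 = 0 | 0 | (0 | 0)\{b} :: ∅
  q7 = 0 | (0 | 0)\{b} :: ∅
Bisimilarity quotient blocks:
  B0 = {p0, q0}
  B1 = {p3, p4, p5, q3, q4, q5}
  B2 = {p6, p7, q6, q7}
  B3 = {p1, q1}
  B4 = {p2, q2}
p0 ∈ B0, q0 ∈ B0 → same block
Bisimilar ⇒ trace-equivalent.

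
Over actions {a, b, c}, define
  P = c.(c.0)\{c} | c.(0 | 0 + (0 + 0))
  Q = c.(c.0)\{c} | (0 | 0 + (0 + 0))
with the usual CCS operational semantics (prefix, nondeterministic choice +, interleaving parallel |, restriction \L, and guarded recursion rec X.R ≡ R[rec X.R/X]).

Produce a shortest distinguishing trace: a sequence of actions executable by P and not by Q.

cc

Reachable graph of P (4 states):
  p0 = c.(c.0)\{c} | c.(0 | 0 + (0 + 0)) has moves --c--▸ p1, --c--▸ p2
  p1 = (c.0)\{c} | c.(0 | 0 + (0 + 0)) has moves --c--▸ p3
  p2 = c.(c.0)\{c} | (0 | 0 + (0 + 0)) has moves --c--▸ p3
  p3 = (c.0)\{c} | (0 | 0 + (0 + 0)) has moves stopped
Reachable graph of Q (2 states):
  q0 = c.(c.0)\{c} | (0 | 0 + (0 + 0)) has moves --c--▸ q1
  q1 = (c.0)\{c} | (0 | 0 + (0 + 0)) has moves stopped
Run σ = ⟨cc⟩ on P: start {p0}
  [1] c ⇒ {p1, p2}
  [2] c ⇒ {p3}
  — P admits the full trace.
Run σ = ⟨cc⟩ on Q: start {q0}
  [1] c ⇒ {q1}
  [2] c ⇒ ∅  — Q cannot continue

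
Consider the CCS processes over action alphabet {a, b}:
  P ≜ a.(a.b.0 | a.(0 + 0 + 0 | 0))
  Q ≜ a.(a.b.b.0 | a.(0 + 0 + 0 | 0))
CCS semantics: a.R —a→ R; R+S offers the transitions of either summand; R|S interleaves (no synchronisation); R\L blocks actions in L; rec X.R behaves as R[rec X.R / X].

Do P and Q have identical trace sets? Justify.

NO — witness ⟨aabb⟩

Reachable graph of P (7 states):
  p0 = a.(a.b.0 | a.(0 + 0 + 0 | 0)) → —a→ p1
  p1 = a.b.0 | a.(0 + 0 + 0 | 0) → —a→ p2, —a→ p3
  p2 = a.b.0 | (0 + 0 + 0 | 0) → —a→ p4
  p3 = b.0 | a.(0 + 0 + 0 | 0) → —a→ p4, —b→ p5
  p4 = b.0 | (0 + 0 + 0 | 0) → —b→ p6
  p5 = 0 | a.(0 + 0 + 0 | 0) → —a→ p6
  p6 = 0 | (0 + 0 + 0 | 0) → stopped
Reachable graph of Q (9 states):
  q0 = a.(a.b.b.0 | a.(0 + 0 + 0 | 0)) → —a→ q1
  q1 = a.b.b.0 | a.(0 + 0 + 0 | 0) → —a→ q2, —a→ q3
  q2 = a.b.b.0 | (0 + 0 + 0 | 0) → —a→ q4
  q3 = b.b.0 | a.(0 + 0 + 0 | 0) → —a→ q4, —b→ q5
  q4 = b.b.0 | (0 + 0 + 0 | 0) → —b→ q6
  q5 = b.0 | a.(0 + 0 + 0 | 0) → —a→ q6, —b→ q7
  q6 = b.0 | (0 + 0 + 0 | 0) → —b→ q8
  q7 = 0 | a.(0 + 0 + 0 | 0) → —a→ q8
  q8 = 0 | (0 + 0 + 0 | 0) → stopped
Executing aabb from Q (initial set {q0}):
  after a @ step 1: {q1}
  after a @ step 2: {q2, q3}
  after b @ step 3: {q5}
  after b @ step 4: {q7}
  Q completes σ.
Executing aabb from P (initial set {p0}):
  after a @ step 1: {p1}
  after a @ step 2: {p2, p3}
  after b @ step 3: {p5}
  after b @ step 4: no successor for P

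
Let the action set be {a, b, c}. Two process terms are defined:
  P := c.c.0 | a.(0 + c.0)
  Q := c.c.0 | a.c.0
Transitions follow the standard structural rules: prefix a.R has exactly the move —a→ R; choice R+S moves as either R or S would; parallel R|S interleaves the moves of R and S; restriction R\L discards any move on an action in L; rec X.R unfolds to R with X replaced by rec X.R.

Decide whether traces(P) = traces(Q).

Reachable graph of P (9 states):
  s0 = c.c.0 | a.(0 + c.0) | ··a··> s1, ··c··> s2
  s1 = c.c.0 | (0 + c.0) | ··c··> s3, ··c··> s4
  s2 = c.0 | a.(0 + c.0) | ··a··> s3, ··c··> s5
  s3 = c.0 | (0 + c.0) | ··c··> s6, ··c··> s7
  s4 = c.c.0 | 0 | ··c··> s7
  s5 = 0 | a.(0 + c.0) | ··a··> s6
  s6 = 0 | (0 + c.0) | ··c··> s8
  s7 = c.0 | 0 | ··c··> s8
  s8 = 0 | 0 | ·
Reachable graph of Q (9 states):
  t0 = c.c.0 | a.c.0 | ··a··> t1, ··c··> t2
  t1 = c.c.0 | c.0 | ··c··> t3, ··c··> t4
  t2 = c.0 | a.c.0 | ··a··> t3, ··c··> t5
  t3 = c.0 | c.0 | ··c··> t6, ··c··> t7
  t4 = c.c.0 | 0 | ··c··> t7
  t5 = 0 | a.c.0 | ··a··> t6
  t6 = 0 | c.0 | ··c··> t8
  t7 = c.0 | 0 | ··c··> t8
  t8 = 0 | 0 | ·
Bisimilarity quotient blocks:
  B0 = {s0, t0}
  B1 = {s1, t1}
  B2 = {s3, s4, t3, t4}
  B3 = {s6, s7, t6, t7}
  B4 = {s8, t8}
  B5 = {s2, t2}
  B6 = {s5, t5}
s0 ∈ B0, t0 ∈ B0 → same block
Bisimilar ⇒ trace-equivalent.

trace-equivalent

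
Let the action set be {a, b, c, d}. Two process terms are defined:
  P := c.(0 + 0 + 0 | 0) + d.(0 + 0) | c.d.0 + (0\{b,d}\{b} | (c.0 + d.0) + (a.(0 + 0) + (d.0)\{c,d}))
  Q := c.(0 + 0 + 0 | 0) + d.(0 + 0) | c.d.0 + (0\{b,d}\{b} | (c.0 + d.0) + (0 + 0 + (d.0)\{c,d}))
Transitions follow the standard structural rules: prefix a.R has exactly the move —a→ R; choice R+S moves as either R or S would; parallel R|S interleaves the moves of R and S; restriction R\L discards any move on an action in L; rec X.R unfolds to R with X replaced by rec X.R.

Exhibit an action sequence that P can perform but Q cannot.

a

LTS(P): 9 reachable states
  u0 = c.(0 + 0 + 0 | 0) + d.(0 + 0) | c.d.0 + (0\{b,d}\{b} | (c.0 + d.0) + (a.(0 + 0) + (d.0)\{c,d})) :: -a-> u1, -c-> u2, -c-> u3, -c-> u4, -d-> u3, -d-> u5
  u1 = 0 + 0 :: ∅
  u2 = 0 + 0 + 0 | 0 :: ∅
  u3 = 0\{b,d}\{b} | 0 :: ∅
  u4 = d.(0 + 0) | d.0 :: -d-> u6, -d-> u7
  u5 = (0 + 0) | c.d.0 :: -c-> u6
  u6 = (0 + 0) | d.0 :: -d-> u8
  u7 = d.(0 + 0) | 0 :: -d-> u8
  u8 = (0 + 0) | 0 :: ∅
LTS(Q): 8 reachable states
  v0 = c.(0 + 0 + 0 | 0) + d.(0 + 0) | c.d.0 + (0\{b,d}\{b} | (c.0 + d.0) + (0 + 0 + (d.0)\{c,d})) :: -c-> v1, -c-> v2, -c-> v3, -d-> v2, -d-> v4
  v1 = 0 + 0 + 0 | 0 :: ∅
  v2 = 0\{b,d}\{b} | 0 :: ∅
  v3 = d.(0 + 0) | d.0 :: -d-> v5, -d-> v6
  v4 = (0 + 0) | c.d.0 :: -c-> v5
  v5 = (0 + 0) | d.0 :: -d-> v7
  v6 = d.(0 + 0) | 0 :: -d-> v7
  v7 = (0 + 0) | 0 :: ∅
Executing a from P (initial set {u0}):
  after a @ step 1: {u1}
  — P admits the full trace.
Executing a from Q (initial set {v0}):
  after a @ step 1: ∅ (Q stuck)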